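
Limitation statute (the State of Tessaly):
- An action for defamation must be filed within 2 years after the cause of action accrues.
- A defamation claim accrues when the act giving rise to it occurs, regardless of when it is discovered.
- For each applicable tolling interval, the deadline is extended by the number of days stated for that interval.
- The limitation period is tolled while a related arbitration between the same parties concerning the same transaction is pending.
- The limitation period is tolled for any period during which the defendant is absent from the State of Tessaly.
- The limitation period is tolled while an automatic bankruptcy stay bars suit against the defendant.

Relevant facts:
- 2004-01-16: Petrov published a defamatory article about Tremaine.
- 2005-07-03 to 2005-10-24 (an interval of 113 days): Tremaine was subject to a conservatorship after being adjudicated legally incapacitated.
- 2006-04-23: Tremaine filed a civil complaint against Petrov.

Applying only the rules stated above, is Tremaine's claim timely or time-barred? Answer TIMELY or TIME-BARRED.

TIME-BARRED

The limitation period began to run on 2004-01-16.
2 years from 2004-01-16 is 2006-01-16.
No stated provision tolls the period for the plaintiff's incapacity, so the interval from 2005-07-03 to 2005-10-24 has no effect on the deadline.
Filing on 2006-04-23 missed the 2006-01-16 deadline — the action is time-barred.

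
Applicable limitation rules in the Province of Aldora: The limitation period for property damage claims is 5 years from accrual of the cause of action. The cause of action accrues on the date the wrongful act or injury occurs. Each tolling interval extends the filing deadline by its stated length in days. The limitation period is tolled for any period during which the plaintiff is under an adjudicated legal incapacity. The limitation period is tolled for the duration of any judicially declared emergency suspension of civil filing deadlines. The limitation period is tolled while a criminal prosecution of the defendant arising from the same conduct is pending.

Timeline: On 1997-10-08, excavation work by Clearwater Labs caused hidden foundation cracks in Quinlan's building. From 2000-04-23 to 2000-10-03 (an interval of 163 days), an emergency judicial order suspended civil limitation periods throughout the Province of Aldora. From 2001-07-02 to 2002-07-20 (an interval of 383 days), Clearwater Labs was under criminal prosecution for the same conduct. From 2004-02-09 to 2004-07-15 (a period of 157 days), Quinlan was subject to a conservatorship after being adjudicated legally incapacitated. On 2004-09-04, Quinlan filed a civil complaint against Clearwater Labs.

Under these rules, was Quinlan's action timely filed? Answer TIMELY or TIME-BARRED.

TIMELY

The claim accrued on 1997-10-08, when the wrongful act occurred.
The untolled deadline — 5 years after 1997-10-08 — is 2002-10-08.
The emergency suspension of filing deadlines from 2000-04-23 to 2000-10-03 tolled the period for 163 days, extending the deadline to 2003-03-20.
Because the pending criminal prosecution ran from 2001-07-02 to 2002-07-20, the deadline is extended by 383 days to 2004-04-06.
The period was tolled for 157 days by the plaintiff's legal incapacity (2004-02-09 to 2004-07-15), pushing the deadline to 2004-09-10.
The 2004-09-04 filing precedes the 2004-09-10 deadline; the claim is timely.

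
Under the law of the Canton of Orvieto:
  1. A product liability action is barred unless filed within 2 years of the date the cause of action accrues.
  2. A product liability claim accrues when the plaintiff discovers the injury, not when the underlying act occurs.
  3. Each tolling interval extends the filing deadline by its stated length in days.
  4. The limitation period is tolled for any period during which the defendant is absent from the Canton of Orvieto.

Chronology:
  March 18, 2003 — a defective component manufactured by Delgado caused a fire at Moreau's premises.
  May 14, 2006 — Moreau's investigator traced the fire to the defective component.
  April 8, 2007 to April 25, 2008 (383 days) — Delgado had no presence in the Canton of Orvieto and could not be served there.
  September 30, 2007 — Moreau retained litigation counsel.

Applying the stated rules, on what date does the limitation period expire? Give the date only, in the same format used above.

Accrual is tied to discovery, so the period began on May 14, 2006 rather than on March 18, 2003 when the act occurred.
2 years from May 14, 2006 is May 14, 2008.
Because the defendant's absence from the jurisdiction ran from April 8, 2007 to April 25, 2008, the deadline is extended by 383 days to June 1, 2009.
None of the other events listed affects the running of the period under the stated rules.

June 1, 2009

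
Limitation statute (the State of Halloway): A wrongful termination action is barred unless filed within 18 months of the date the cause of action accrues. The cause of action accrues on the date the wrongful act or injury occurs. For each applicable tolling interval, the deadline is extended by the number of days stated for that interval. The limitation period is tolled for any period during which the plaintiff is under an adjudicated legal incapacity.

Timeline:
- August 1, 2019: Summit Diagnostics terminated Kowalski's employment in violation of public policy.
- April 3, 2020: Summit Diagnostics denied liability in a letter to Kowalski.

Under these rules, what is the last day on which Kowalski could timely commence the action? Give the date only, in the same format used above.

The limitation period began to run on August 1, 2019.
Adding the 18 months base period to August 1, 2019 gives a deadline of February 1, 2021, before any tolling.
The other events in the timeline have no effect on the limitation period under the stated rules.

February 1, 2021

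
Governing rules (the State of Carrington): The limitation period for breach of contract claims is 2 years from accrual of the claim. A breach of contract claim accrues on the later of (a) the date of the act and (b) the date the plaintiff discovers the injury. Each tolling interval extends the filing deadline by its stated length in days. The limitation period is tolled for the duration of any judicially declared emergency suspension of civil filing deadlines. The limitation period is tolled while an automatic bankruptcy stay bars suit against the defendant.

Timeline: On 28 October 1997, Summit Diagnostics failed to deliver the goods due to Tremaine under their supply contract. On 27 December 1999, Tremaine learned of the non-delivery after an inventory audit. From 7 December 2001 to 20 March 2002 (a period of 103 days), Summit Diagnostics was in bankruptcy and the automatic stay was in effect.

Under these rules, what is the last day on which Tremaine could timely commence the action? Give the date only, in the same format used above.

9 April 2002

Taking the later of the act (28 October 1997) and discovery (27 December 1999), the claim accrued on 27 December 1999.
Adding the 2 years base period to 27 December 1999 gives a deadline of 27 December 2001, before any tolling.
The period was tolled for 103 days by the automatic bankruptcy stay (7 December 2001 to 20 March 2002), pushing the deadline to 9 April 2002.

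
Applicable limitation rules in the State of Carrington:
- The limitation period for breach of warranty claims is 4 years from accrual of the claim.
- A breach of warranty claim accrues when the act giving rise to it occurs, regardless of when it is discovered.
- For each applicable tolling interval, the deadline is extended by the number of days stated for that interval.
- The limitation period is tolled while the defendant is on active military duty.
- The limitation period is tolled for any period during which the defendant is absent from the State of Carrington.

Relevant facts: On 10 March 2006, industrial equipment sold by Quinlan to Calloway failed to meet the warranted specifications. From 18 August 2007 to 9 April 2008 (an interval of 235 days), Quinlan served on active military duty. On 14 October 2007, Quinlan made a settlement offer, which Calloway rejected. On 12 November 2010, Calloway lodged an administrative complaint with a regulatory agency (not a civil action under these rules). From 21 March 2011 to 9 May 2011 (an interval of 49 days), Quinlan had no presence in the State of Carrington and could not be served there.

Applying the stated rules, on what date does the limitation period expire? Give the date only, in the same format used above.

31 October 2010

The claim accrued on 10 March 2006, when the wrongful act occurred.
4 years from 10 March 2006 is 10 March 2010.
Because the defendant's active military service ran from 18 August 2007 to 9 April 2008, the deadline is extended by 235 days to 31 October 2010.
The defendant's absence from the jurisdiction starting 21 March 2011 came too late — the period had run on 31 October 2010 — and so does not extend the deadline.
The other events in the timeline have no effect on the limitation period under the stated rules.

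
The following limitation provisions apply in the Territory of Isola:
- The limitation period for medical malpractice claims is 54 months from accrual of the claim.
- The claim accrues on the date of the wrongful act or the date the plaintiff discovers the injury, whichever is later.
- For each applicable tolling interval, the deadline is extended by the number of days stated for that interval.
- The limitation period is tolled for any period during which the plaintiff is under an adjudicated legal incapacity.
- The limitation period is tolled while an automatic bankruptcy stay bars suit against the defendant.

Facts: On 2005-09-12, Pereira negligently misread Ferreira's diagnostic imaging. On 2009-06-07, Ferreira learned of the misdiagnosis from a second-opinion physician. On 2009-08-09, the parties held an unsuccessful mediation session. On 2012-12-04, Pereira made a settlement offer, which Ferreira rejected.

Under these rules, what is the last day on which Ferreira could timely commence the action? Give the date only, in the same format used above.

The claim accrued on 2009-06-07 — the later of the 2005-09-12 act and the 2009-06-07 discovery.
The untolled deadline — 54 months after 2009-06-07 — is 2013-12-07.
The other events in the timeline have no effect on the limitation period under the stated rules.

2013-12-07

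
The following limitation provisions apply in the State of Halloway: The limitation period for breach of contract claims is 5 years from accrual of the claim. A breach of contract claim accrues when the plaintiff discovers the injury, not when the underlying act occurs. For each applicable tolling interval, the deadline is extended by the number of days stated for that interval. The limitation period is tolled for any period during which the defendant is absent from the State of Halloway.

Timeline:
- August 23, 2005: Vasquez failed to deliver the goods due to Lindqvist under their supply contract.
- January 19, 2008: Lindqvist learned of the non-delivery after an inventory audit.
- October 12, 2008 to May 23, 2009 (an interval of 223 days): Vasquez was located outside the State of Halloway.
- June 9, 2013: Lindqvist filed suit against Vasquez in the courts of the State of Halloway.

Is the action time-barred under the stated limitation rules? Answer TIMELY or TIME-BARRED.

TIMELY

Accrual is tied to discovery, so the period began on January 19, 2008 rather than on August 23, 2005 when the act occurred.
The untolled deadline — 5 years after January 19, 2008 — is January 19, 2013.
Because the defendant's absence from the jurisdiction ran from October 12, 2008 to May 23, 2009, the deadline is extended by 223 days to August 30, 2013.
Filing on June 9, 2013 beat the August 30, 2013 deadline — the action is timely.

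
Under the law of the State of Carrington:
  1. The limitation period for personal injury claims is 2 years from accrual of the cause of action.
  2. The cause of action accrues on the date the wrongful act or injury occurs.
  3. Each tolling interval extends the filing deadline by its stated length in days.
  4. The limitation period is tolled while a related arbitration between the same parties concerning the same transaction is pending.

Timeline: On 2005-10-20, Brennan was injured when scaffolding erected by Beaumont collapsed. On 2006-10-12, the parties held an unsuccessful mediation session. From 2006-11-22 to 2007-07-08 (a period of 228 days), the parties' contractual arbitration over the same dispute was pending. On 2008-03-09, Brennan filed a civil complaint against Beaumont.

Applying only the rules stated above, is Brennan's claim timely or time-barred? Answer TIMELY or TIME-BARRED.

TIMELY

The limitation period began to run on 2005-10-20.
The untolled deadline — 2 years after 2005-10-20 — is 2007-10-20.
The pending related arbitration from 2006-11-22 to 2007-07-08 tolled the period for 228 days, extending the deadline to 2008-06-04.
None of the other events listed affects the running of the period under the stated rules.
Filing on 2008-03-09 beat the 2008-06-04 deadline — the action is timely.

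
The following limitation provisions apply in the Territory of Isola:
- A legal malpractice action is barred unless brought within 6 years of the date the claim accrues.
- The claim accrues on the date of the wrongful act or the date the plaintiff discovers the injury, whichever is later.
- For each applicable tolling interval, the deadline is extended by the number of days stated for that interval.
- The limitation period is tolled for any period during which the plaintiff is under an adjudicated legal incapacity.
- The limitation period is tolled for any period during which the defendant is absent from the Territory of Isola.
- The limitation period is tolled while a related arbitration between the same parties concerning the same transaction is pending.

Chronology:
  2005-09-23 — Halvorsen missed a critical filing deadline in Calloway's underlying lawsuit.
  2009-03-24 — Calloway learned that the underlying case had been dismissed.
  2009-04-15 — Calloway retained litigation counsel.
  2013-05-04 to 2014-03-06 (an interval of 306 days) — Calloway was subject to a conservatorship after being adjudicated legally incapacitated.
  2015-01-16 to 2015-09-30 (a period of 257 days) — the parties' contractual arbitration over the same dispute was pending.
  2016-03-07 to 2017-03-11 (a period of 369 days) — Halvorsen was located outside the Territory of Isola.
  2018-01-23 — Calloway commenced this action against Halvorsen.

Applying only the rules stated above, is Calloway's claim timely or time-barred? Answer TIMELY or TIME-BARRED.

TIME-BARRED

Taking the later of the act (2005-09-23) and discovery (2009-03-24), the claim accrued on 2009-03-24.
The untolled deadline — 6 years after 2009-03-24 — is 2015-03-24.
The plaintiff's legal incapacity from 2013-05-04 to 2014-03-06 tolled the period for 306 days, extending the deadline to 2016-01-24.
Because the pending related arbitration ran from 2015-01-16 to 2015-09-30, the deadline is extended by 257 days to 2016-10-07.
The period was tolled for 369 days by the defendant's absence from the jurisdiction (2016-03-07 to 2017-03-11), pushing the deadline to 2017-10-11.
None of the other events listed affects the running of the period under the stated rules.
The 2018-01-23 filing falls after the 2017-10-11 deadline; the claim is time-barred.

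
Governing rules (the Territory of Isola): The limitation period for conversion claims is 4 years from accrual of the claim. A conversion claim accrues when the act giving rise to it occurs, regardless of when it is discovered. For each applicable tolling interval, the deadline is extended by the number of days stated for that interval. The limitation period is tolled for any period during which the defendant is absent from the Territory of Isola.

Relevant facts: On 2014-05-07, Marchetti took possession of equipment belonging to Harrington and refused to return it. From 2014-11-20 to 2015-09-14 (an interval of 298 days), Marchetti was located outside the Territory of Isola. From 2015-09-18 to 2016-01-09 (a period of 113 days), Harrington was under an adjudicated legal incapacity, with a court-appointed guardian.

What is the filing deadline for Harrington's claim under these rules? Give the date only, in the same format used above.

The claim accrued on 2014-05-07, the date of the act.
Adding the 4 years base period to 2014-05-07 gives a deadline of 2018-05-07, before any tolling.
The defendant's absence from the jurisdiction from 2014-11-20 to 2015-09-14 tolled the period for 298 days, extending the deadline to 2019-03-01.
Although the plaintiff's incapacity ran from 2015-09-18 to 2016-01-09, the stated rules do not make that a tolling event, so it is disregarded.

2019-03-01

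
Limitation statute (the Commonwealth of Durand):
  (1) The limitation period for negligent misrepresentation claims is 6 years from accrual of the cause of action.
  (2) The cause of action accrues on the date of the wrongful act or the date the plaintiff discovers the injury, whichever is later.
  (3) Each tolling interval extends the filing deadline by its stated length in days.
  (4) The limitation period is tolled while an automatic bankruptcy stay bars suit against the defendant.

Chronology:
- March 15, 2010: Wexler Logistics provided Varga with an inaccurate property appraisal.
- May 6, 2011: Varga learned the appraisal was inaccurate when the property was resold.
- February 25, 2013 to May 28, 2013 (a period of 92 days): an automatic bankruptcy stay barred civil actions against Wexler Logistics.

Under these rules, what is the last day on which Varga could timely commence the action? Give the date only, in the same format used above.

August 6, 2017

Taking the later of the act (March 15, 2010) and discovery (May 6, 2011), the claim accrued on May 6, 2011.
Adding the 6 years base period to May 6, 2011 gives a deadline of May 6, 2017, before any tolling.
Because the automatic bankruptcy stay ran from February 25, 2013 to May 28, 2013, the deadline is extended by 92 days to August 6, 2017.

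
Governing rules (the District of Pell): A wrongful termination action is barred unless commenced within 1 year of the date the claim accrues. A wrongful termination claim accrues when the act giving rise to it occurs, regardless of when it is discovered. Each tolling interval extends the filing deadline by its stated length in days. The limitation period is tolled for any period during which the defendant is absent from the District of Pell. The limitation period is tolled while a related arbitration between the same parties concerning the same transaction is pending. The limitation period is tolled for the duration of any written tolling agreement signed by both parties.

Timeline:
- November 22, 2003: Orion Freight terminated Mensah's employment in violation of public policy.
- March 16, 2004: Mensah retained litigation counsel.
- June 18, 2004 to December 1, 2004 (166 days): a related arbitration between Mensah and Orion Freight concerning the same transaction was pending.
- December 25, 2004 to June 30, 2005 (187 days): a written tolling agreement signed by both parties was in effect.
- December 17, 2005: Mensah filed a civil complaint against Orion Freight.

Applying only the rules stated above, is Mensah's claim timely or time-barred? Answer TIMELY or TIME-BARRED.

TIME-BARRED

The limitation period began to run on November 22, 2003.
1 year from November 22, 2003 is November 22, 2004.
The period was tolled for 166 days by the pending related arbitration (June 18, 2004 to December 1, 2004), pushing the deadline to May 7, 2005.
The written tolling agreement from December 25, 2004 to June 30, 2005 tolled the period for 187 days, extending the deadline to November 10, 2005.
None of the other events listed affects the running of the period under the stated rules.
Filing on December 17, 2005 missed the November 10, 2005 deadline — the action is time-barred.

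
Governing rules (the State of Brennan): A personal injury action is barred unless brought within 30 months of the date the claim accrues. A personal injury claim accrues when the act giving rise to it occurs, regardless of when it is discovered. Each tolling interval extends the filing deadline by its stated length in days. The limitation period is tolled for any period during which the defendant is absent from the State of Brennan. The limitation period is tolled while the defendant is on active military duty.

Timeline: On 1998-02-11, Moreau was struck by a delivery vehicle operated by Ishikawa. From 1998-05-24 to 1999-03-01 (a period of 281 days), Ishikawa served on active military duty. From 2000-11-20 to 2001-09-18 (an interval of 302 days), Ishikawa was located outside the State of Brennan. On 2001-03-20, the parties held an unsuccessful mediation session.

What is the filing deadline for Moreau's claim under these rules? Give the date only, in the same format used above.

The limitation period began to run on 1998-02-11.
30 months from 1998-02-11 is 2000-08-11.
The defendant's active military service from 1998-05-24 to 1999-03-01 tolled the period for 281 days, extending the deadline to 2001-05-19.
Because the defendant's absence from the jurisdiction ran from 2000-11-20 to 2001-09-18, the deadline is extended by 302 days to 2002-03-17.
The other events in the timeline have no effect on the limitation period under the stated rules.

2002-03-17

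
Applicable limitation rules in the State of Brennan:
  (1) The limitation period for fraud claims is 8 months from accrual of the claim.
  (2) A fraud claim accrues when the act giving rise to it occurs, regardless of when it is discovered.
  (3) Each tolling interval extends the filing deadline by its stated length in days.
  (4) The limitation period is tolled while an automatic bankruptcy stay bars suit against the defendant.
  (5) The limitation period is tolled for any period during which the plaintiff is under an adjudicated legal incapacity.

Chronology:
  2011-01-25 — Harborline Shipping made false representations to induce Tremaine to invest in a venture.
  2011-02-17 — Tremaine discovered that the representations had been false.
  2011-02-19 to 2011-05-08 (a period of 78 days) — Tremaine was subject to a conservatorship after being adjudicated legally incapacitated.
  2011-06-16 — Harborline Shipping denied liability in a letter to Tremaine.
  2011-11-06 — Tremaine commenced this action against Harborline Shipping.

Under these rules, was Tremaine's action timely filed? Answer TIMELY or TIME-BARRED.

The claim accrued on 2011-01-25, when the wrongful act occurred; under the stated occurrence rule the 2011-02-17 discovery does not delay accrual.
Adding the 8 months base period to 2011-01-25 gives a deadline of 2011-09-25, before any tolling.
The plaintiff's legal incapacity from 2011-02-19 to 2011-05-08 tolled the period for 78 days, extending the deadline to 2011-12-12.
The other events in the timeline have no effect on the limitation period under the stated rules.
Filing on 2011-11-06 beat the 2011-12-12 deadline — the action is timely.

TIMELY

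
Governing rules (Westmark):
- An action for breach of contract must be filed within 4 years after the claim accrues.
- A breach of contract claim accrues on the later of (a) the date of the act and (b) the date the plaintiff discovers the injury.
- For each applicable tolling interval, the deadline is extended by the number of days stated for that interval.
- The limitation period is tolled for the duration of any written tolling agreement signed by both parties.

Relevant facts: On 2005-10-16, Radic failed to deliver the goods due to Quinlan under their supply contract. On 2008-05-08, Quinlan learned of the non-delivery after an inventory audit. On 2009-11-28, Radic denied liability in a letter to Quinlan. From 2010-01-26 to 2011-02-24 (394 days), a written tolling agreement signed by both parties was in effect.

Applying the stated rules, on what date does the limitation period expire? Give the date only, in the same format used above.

Taking the later of the act (2005-10-16) and discovery (2008-05-08), the claim accrued on 2008-05-08.
The untolled deadline — 4 years after 2008-05-08 — is 2012-05-08.
The written tolling agreement from 2010-01-26 to 2011-02-24 tolled the period for 394 days, extending the deadline to 2013-06-06.
None of the other events listed affects the running of the period under the stated rules.

2013-06-06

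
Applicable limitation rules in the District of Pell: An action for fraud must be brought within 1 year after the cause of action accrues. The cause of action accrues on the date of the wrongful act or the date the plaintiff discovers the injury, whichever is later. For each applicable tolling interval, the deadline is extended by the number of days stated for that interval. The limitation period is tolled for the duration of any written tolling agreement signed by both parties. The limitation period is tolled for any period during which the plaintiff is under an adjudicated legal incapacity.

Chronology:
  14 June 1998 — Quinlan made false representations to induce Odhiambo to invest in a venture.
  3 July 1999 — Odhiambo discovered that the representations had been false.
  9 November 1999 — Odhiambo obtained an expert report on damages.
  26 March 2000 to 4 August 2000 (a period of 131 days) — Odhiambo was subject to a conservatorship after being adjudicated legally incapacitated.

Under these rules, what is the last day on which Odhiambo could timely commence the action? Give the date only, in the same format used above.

Taking the later of the act (14 June 1998) and discovery (3 July 1999), the claim accrued on 3 July 1999.
Adding the 1 year base period to 3 July 1999 gives a deadline of 3 July 2000, before any tolling.
The period was tolled for 131 days by the plaintiff's legal incapacity (26 March 2000 to 4 August 2000), pushing the deadline to 11 November 2000.
None of the other events listed affects the running of the period under the stated rules.

11 November 2000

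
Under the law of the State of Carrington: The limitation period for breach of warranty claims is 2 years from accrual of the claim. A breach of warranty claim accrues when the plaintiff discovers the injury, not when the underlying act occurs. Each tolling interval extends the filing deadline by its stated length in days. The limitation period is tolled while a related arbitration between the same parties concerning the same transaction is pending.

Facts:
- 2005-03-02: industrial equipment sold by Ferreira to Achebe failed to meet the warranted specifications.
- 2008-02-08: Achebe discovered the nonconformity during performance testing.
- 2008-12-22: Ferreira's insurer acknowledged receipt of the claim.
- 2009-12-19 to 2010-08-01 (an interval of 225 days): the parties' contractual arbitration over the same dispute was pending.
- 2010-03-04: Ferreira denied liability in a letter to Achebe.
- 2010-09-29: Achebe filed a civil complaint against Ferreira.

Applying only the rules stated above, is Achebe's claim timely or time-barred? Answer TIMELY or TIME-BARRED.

The claim did not accrue until Achebe discovered the injury on 2008-02-08; the 2005-03-02 act date does not start the clock under the stated rule.
The untolled deadline — 2 years after 2008-02-08 — is 2010-02-08.
The period was tolled for 225 days by the pending related arbitration (2009-12-19 to 2010-08-01), pushing the deadline to 2010-09-21.
None of the other events listed affects the running of the period under the stated rules.
Filing on 2010-09-29 missed the 2010-09-21 deadline — the action is time-barred.

TIME-BARRED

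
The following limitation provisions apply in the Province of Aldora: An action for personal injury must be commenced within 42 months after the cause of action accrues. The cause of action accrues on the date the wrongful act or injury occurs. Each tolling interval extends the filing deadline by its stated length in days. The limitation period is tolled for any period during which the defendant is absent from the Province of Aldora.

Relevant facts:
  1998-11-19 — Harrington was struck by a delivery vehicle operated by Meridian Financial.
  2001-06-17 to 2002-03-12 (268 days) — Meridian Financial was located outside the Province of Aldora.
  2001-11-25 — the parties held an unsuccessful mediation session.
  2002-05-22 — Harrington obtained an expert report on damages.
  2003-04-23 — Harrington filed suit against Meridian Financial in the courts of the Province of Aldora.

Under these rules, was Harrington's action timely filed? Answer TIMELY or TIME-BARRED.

The claim accrued on 1998-11-19, when the wrongful act occurred.
42 months from 1998-11-19 is 2002-05-19.
Because the defendant's absence from the jurisdiction ran from 2001-06-17 to 2002-03-12, the deadline is extended by 268 days to 2003-02-11.
None of the other events listed affects the running of the period under the stated rules.
Harrington filed on 2003-04-23, after the 2003-02-11 deadline, so the action is time-barred.

TIME-BARRED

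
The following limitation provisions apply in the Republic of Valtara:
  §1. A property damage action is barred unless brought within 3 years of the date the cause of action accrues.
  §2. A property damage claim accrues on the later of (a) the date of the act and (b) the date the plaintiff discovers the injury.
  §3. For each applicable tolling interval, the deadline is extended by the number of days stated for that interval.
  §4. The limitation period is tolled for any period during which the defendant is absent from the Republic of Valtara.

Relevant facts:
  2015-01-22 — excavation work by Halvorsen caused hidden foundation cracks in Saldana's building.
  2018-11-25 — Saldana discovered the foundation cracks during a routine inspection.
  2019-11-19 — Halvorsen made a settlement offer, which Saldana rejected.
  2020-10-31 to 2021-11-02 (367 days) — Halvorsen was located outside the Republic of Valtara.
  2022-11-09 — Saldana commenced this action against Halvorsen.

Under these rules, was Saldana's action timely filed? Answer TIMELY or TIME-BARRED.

TIMELY

Because discovery on 2018-11-25 post-dates the 2015-01-22 act, accrual under the later-of rule falls on 2018-11-25.
3 years from 2018-11-25 is 2021-11-25.
The period was tolled for 367 days by the defendant's absence from the jurisdiction (2020-10-31 to 2021-11-02), pushing the deadline to 2022-11-27.
The other events in the timeline have no effect on the limitation period under the stated rules.
The 2022-11-09 filing precedes the 2022-11-27 deadline; the claim is timely.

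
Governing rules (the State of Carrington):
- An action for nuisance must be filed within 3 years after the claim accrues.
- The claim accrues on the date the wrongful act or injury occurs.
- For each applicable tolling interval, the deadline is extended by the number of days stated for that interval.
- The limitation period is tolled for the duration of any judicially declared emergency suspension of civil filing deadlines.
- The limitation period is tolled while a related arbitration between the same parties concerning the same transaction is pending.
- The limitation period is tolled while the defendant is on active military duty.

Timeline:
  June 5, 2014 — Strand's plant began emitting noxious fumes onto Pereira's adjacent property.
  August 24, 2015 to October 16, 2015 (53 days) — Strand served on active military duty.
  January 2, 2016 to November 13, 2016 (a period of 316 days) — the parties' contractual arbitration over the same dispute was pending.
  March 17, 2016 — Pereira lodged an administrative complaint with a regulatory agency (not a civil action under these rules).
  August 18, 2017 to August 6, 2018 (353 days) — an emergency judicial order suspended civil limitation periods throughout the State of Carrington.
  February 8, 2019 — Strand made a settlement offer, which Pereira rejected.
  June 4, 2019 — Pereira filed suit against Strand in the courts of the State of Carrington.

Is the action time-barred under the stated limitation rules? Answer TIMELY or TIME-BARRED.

TIME-BARRED

The limitation period began to run on June 5, 2014.
Adding the 3 years base period to June 5, 2014 gives a deadline of June 5, 2017, before any tolling.
Because the defendant's active military service ran from August 24, 2015 to October 16, 2015, the deadline is extended by 53 days to July 28, 2017.
The period was tolled for 316 days by the pending related arbitration (January 2, 2016 to November 13, 2016), pushing the deadline to June 9, 2018.
The emergency suspension of filing deadlines from August 18, 2017 to August 6, 2018 tolled the period for 353 days, extending the deadline to May 28, 2019.
The other events in the timeline have no effect on the limitation period under the stated rules.
The June 4, 2019 filing falls after the May 28, 2019 deadline; the claim is time-barred.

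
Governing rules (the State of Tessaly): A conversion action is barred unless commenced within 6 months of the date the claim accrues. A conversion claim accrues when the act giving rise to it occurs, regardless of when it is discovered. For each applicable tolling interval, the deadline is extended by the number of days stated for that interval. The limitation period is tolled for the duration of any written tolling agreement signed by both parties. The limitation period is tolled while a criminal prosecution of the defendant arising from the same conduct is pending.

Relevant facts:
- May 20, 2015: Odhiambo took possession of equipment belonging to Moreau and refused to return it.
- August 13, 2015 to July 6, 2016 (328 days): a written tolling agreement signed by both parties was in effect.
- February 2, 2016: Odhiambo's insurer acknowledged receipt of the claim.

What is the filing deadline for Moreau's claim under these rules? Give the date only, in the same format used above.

October 13, 2016

The claim accrued on May 20, 2015, when the wrongful act occurred.
6 months from May 20, 2015 is November 20, 2015.
The written tolling agreement from August 13, 2015 to July 6, 2016 tolled the period for 328 days, extending the deadline to October 13, 2016.
None of the other events listed affects the running of the period under the stated rules.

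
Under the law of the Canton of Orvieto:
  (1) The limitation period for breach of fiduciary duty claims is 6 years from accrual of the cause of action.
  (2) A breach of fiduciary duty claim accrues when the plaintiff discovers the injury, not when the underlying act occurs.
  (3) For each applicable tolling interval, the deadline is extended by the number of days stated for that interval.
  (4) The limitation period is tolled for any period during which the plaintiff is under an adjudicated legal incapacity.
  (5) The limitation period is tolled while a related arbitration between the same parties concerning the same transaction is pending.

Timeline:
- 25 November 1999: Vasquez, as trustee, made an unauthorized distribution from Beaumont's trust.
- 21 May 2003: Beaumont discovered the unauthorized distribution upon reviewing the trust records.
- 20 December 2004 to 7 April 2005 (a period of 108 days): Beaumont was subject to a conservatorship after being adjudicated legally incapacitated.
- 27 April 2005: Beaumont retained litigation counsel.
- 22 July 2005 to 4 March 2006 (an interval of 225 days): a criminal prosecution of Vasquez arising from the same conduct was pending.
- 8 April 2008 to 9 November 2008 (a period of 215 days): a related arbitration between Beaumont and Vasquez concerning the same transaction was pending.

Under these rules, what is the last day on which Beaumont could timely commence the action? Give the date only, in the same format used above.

9 April 2010

Under the discovery rule, the claim accrued on 21 May 2003, when Beaumont discovered the injury — not on the 25 November 1999 date of the underlying act.
The untolled deadline — 6 years after 21 May 2003 — is 21 May 2009.
The plaintiff's legal incapacity from 20 December 2004 to 7 April 2005 tolled the period for 108 days, extending the deadline to 6 September 2009.
Because the pending related arbitration ran from 8 April 2008 to 9 November 2008, the deadline is extended by 215 days to 9 April 2010.
No stated provision tolls the period for a criminal prosecution, so the interval from 22 July 2005 to 4 March 2006 has no effect on the deadline.
The other events in the timeline have no effect on the limitation period under the stated rules.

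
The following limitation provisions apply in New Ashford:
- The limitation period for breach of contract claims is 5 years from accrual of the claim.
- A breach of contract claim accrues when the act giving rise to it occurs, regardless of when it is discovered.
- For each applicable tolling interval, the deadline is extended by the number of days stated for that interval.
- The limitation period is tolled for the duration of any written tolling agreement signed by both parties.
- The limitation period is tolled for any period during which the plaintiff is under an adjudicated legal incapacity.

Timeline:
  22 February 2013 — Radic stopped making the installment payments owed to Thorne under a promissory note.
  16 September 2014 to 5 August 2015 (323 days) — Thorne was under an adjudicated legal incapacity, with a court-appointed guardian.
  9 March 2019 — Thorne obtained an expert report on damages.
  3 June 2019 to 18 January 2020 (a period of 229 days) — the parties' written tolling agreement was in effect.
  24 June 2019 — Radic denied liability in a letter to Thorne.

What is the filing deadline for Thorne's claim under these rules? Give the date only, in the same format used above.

The claim accrued on 22 February 2013, the date of the act.
5 years from 22 February 2013 is 22 February 2018.
The plaintiff's legal incapacity from 16 September 2014 to 5 August 2015 tolled the period for 323 days, extending the deadline to 11 January 2019.
By the time the written tolling agreement began on 3 June 2019, the limitation period had already expired on 11 January 2019; that interval cannot revive it.
None of the other events listed affects the running of the period under the stated rules.

11 January 2019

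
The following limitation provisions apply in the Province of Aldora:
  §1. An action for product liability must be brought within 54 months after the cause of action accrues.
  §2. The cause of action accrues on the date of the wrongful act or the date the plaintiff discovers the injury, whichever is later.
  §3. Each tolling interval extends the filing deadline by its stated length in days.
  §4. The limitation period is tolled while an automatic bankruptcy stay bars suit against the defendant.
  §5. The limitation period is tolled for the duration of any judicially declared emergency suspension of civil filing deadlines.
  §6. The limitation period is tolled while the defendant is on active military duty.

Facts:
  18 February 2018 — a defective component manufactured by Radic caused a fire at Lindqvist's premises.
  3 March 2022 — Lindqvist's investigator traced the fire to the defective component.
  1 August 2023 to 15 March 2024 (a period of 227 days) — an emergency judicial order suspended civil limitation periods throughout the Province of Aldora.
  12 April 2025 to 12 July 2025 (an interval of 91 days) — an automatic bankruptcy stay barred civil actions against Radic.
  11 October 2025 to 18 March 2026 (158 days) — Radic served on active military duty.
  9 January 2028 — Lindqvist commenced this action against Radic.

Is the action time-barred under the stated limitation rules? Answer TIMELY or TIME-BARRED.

TIME-BARRED

Taking the later of the act (18 February 2018) and discovery (3 March 2022), the claim accrued on 3 March 2022.
The untolled deadline — 54 months after 3 March 2022 — is 3 September 2026.
Because the emergency suspension of filing deadlines ran from 1 August 2023 to 15 March 2024, the deadline is extended by 227 days to 18 April 2027.
Because the automatic bankruptcy stay ran from 12 April 2025 to 12 July 2025, the deadline is extended by 91 days to 18 July 2027.
The defendant's active military service from 11 October 2025 to 18 March 2026 tolled the period for 158 days, extending the deadline to 23 December 2027.
The 9 January 2028 filing falls after the 23 December 2027 deadline; the claim is time-barred.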